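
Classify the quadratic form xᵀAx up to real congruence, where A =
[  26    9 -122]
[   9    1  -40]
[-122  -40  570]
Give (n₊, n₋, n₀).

Answer: (1, 2, 0)

Derivation:
step 0: pivot 26 → sign +
step 1: pivot -55/26 → sign −
step 2: pivot -6/55 → sign −
signature = (1, 2, 0)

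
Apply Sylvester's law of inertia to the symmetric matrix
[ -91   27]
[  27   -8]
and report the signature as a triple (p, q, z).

step 0: pivot -91 → sign −
step 1: pivot 1/91 → sign +
signature = (1, 1, 0)

Answer: (1, 1, 0)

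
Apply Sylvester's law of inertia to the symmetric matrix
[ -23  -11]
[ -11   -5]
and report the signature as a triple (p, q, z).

Answer: (1, 1, 0)

Derivation:
step 0: pivot -23 → sign −
step 1: pivot 6/23 → sign +
signature = (1, 1, 0)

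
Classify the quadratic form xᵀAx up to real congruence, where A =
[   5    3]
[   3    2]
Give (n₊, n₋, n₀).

step 0: pivot 5 → sign +
step 1: pivot 1/5 → sign +
signature = (2, 0, 0)

Answer: (2, 0, 0)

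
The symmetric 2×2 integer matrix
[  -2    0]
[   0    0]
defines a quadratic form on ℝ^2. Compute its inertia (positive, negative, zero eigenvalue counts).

Answer: (0, 1, 1)

Derivation:
step 0: pivot -2 → sign −
step 1: row/col 1 already zero → sign 0
signature = (0, 1, 1)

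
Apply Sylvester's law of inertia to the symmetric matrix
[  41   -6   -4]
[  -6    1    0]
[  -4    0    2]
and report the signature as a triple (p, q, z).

step 0: pivot 41 → sign +
step 1: pivot 5/41 → sign +
step 2: pivot -6/5 → sign −
signature = (2, 1, 0)

Answer: (2, 1, 0)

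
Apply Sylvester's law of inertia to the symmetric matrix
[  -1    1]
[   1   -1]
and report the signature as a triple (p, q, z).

Answer: (0, 1, 1)

Derivation:
step 0: pivot -1 → sign −
step 1: row/col 1 already zero → sign 0
signature = (0, 1, 1)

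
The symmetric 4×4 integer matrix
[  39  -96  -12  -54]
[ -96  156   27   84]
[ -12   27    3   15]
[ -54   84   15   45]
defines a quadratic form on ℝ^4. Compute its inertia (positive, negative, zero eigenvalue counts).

Answer: (2, 2, 0)

Derivation:
step 0: pivot 39 → sign +
step 1: pivot -1044/13 → sign −
step 2: pivot -71/116 → sign −
step 3: pivot 3/71 → sign +
signature = (2, 2, 0)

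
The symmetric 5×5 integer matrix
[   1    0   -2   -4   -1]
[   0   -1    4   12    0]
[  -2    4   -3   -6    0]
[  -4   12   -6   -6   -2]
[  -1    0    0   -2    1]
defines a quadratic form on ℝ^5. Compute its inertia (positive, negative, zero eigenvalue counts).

step 0: pivot 1 → sign +
step 1: pivot -1 → sign −
step 2: pivot 9 → sign +
step 3: pivot -58/9 → sign −
step 4: pivot -2/29 → sign −
signature = (2, 3, 0)

Answer: (2, 3, 0)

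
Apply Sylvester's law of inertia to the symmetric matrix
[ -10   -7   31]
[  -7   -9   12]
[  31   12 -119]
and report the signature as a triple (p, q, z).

Answer: (1, 2, 0)

Derivation:
step 0: pivot -10 → sign −
step 1: pivot -41/10 → sign −
step 2: pivot 2/41 → sign +
signature = (1, 2, 0)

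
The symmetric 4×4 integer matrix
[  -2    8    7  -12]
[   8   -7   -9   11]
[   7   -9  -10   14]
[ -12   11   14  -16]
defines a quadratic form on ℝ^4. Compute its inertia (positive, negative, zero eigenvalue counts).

Answer: (3, 1, 0)

Derivation:
step 0: pivot -2 → sign −
step 1: pivot 25 → sign +
step 2: pivot 3/50 → sign +
step 3: pivot 1 → sign +
signature = (3, 1, 0)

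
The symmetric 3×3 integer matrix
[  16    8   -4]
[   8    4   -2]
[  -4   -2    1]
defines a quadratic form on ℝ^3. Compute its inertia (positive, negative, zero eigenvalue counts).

step 0: pivot 16 → sign +
step 1: row/col 1 already zero → sign 0
step 2: row/col 2 already zero → sign 0
signature = (1, 0, 2)

Answer: (1, 0, 2)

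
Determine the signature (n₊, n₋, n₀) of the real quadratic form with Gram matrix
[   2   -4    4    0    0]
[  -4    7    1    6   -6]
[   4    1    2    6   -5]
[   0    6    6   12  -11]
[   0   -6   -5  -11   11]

step 0: pivot 2 → sign +
step 1: pivot -1 → sign −
step 2: pivot 75 → sign +
step 3: pivot 44/75 → sign +
step 4: pivot -3/44 → sign −
signature = (3, 2, 0)

Answer: (3, 2, 0)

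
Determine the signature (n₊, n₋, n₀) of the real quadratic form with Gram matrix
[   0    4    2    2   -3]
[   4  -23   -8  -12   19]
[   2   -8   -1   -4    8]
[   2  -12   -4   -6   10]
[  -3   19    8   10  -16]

Answer: (3, 2, 0)

Derivation:
step 0: pivot -23 → sign −
step 1: pivot 16/23 → sign +
step 2: pivot 5/4 → sign +
step 3: pivot 1/5 → sign +
step 4: pivot -3/2 → sign −
signature = (3, 2, 0)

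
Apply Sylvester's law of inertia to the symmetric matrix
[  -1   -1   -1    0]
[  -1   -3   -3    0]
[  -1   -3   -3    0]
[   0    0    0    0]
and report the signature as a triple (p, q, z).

step 0: pivot -1 → sign −
step 1: pivot -2 → sign −
step 2: row/col 2 already zero → sign 0
step 3: row/col 3 already zero → sign 0
signature = (0, 2, 2)

Answer: (0, 2, 2)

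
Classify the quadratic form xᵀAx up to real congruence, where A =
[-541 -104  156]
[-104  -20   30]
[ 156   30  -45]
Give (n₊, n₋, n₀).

Answer: (0, 2, 1)

Derivation:
step 0: pivot -541 → sign −
step 1: pivot -4/541 → sign −
step 2: row/col 2 already zero → sign 0
signature = (0, 2, 1)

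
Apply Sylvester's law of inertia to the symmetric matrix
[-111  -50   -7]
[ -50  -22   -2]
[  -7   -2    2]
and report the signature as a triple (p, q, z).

Answer: (1, 2, 0)

Derivation:
step 0: pivot -111 → sign −
step 1: pivot 58/111 → sign +
step 2: pivot -3/29 → sign −
signature = (1, 2, 0)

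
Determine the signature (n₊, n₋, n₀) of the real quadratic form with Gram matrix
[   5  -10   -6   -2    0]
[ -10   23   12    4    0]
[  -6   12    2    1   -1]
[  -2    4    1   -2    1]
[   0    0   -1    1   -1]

step 0: pivot 5 → sign +
step 1: pivot 3 → sign +
step 2: pivot -26/5 → sign −
step 3: pivot -63/26 → sign −
step 4: pivot -1/7 → sign −
signature = (2, 3, 0)

Answer: (2, 3, 0)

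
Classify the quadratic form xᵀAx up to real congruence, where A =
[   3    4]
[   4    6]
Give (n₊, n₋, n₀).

Answer: (2, 0, 0)

Derivation:
step 0: pivot 3 → sign +
step 1: pivot 2/3 → sign +
signature = (2, 0, 0)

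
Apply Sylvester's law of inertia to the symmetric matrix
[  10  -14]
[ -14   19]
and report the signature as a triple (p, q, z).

step 0: pivot 10 → sign +
step 1: pivot -3/5 → sign −
signature = (1, 1, 0)

Answer: (1, 1, 0)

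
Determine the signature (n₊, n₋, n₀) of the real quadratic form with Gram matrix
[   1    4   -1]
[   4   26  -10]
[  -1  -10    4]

step 0: pivot 1 → sign +
step 1: pivot 10 → sign +
step 2: pivot -3/5 → sign −
signature = (2, 1, 0)

Answer: (2, 1, 0)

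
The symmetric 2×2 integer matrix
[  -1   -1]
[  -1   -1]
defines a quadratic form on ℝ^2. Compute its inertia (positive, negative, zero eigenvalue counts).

step 0: pivot -1 → sign −
step 1: row/col 1 already zero → sign 0
signature = (0, 1, 1)

Answer: (0, 1, 1)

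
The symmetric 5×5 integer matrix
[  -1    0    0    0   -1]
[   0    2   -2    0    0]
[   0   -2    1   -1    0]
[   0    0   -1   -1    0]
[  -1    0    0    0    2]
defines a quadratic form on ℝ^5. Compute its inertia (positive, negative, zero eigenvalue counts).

Answer: (2, 2, 1)

Derivation:
step 0: pivot -1 → sign −
step 1: pivot 2 → sign +
step 2: pivot -1 → sign −
step 3: pivot 3 → sign +
step 4: row/col 4 already zero → sign 0
signature = (2, 2, 1)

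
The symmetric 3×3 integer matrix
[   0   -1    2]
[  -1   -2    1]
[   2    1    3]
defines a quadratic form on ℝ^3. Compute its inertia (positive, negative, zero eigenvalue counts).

Answer: (1, 2, 0)

Derivation:
step 0: pivot -2 → sign −
step 1: pivot 1/2 → sign +
step 2: pivot -1 → sign −
signature = (1, 2, 0)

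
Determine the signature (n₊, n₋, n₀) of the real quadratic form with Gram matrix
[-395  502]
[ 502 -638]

Answer: (0, 2, 0)

Derivation:
step 0: pivot -395 → sign −
step 1: pivot -6/395 → sign −
signature = (0, 2, 0)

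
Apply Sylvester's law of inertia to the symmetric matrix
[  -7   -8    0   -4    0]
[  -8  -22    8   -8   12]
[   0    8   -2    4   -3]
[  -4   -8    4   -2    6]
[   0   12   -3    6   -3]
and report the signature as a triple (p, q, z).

step 0: pivot -7 → sign −
step 1: pivot -90/7 → sign −
step 2: pivot 134/45 → sign +
step 3: pivot 2/67 → sign +
step 4: pivot 3/2 → sign +
signature = (3, 2, 0)

Answer: (3, 2, 0)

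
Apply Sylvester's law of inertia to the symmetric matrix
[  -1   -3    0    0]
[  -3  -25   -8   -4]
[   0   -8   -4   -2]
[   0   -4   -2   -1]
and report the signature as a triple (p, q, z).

Answer: (0, 2, 2)

Derivation:
step 0: pivot -1 → sign −
step 1: pivot -16 → sign −
step 2: row/col 2 already zero → sign 0
step 3: row/col 3 already zero → sign 0
signature = (0, 2, 2)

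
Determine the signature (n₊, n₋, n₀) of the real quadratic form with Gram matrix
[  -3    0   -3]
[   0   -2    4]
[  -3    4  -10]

step 0: pivot -3 → sign −
step 1: pivot -2 → sign −
step 2: pivot 1 → sign +
signature = (1, 2, 0)

Answer: (1, 2, 0)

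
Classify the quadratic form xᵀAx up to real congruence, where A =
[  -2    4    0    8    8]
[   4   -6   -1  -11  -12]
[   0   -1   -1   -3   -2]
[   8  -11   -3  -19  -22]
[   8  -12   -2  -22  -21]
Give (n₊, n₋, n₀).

Answer: (3, 2, 0)

Derivation:
step 0: pivot -2 → sign −
step 1: pivot 2 → sign +
step 2: pivot -3/2 → sign −
step 3: pivot 2/3 → sign +
step 4: pivot 3 → sign +
signature = (3, 2, 0)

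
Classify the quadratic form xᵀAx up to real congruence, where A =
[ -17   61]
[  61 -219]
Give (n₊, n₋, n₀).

step 0: pivot -17 → sign −
step 1: pivot -2/17 → sign −
signature = (0, 2, 0)

Answer: (0, 2, 0)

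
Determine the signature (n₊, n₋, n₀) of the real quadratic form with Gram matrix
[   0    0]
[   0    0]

Answer: (0, 0, 2)

Derivation:
step 0: row/col 0 already zero → sign 0
step 1: row/col 1 already zero → sign 0
signature = (0, 0, 2)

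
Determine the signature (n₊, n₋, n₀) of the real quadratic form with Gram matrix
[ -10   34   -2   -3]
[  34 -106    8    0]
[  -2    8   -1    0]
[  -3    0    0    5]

Answer: (1, 3, 0)

Derivation:
step 0: pivot -10 → sign −
step 1: pivot 48/5 → sign +
step 2: pivot -3/4 → sign −
step 3: pivot -1/4 → sign −
signature = (1, 3, 0)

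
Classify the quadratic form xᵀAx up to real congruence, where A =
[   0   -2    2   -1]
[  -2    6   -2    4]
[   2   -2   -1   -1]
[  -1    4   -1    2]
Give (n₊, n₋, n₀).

step 0: pivot 6 → sign +
step 1: pivot -2/3 → sign −
step 2: pivot 1 → sign +
step 3: pivot -3/2 → sign −
signature = (2, 2, 0)

Answer: (2, 2, 0)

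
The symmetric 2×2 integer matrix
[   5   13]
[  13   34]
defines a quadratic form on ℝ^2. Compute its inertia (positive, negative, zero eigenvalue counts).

Answer: (2, 0, 0)

Derivation:
step 0: pivot 5 → sign +
step 1: pivot 1/5 → sign +
signature = (2, 0, 0)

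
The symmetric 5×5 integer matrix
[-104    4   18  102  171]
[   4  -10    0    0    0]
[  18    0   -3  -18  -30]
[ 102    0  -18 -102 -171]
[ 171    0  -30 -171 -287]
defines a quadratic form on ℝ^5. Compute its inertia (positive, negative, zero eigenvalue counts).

Answer: (1, 4, 0)

Derivation:
step 0: pivot -104 → sign −
step 1: pivot -128/13 → sign −
step 2: pivot 21/128 → sign +
step 3: pivot -3/7 → sign −
step 4: pivot -1/2 → sign −
signature = (1, 4, 0)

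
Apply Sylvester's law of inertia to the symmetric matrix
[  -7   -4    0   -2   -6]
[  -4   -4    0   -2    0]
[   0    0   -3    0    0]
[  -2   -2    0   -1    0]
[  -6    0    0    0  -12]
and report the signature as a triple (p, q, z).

step 0: pivot -7 → sign −
step 1: pivot -12/7 → sign −
step 2: pivot -3 → sign −
step 3: row/col 3 already zero → sign 0
step 4: row/col 4 already zero → sign 0
signature = (0, 3, 2)

Answer: (0, 3, 2)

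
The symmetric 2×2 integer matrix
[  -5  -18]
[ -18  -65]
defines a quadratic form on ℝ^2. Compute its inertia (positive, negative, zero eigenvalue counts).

Answer: (0, 2, 0)

Derivation:
step 0: pivot -5 → sign −
step 1: pivot -1/5 → sign −
signature = (0, 2, 0)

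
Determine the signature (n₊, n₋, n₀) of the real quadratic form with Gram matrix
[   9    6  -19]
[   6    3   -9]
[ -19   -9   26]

step 0: pivot 9 → sign +
step 1: pivot -1 → sign −
step 2: pivot -2/3 → sign −
signature = (1, 2, 0)

Answer: (1, 2, 0)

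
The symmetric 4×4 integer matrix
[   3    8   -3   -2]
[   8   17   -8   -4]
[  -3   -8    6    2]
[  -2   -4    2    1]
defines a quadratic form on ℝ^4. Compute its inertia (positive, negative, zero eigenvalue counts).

step 0: pivot 3 → sign +
step 1: pivot -13/3 → sign −
step 2: pivot 3 → sign +
step 3: pivot 1/13 → sign +
signature = (3, 1, 0)

Answer: (3, 1, 0)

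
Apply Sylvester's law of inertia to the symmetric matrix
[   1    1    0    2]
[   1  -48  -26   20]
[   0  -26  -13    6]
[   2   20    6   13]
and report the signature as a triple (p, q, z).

step 0: pivot 1 → sign +
step 1: pivot -49 → sign −
step 2: pivot 39/49 → sign +
step 3: pivot -3/13 → sign −
signature = (2, 2, 0)

Answer: (2, 2, 0)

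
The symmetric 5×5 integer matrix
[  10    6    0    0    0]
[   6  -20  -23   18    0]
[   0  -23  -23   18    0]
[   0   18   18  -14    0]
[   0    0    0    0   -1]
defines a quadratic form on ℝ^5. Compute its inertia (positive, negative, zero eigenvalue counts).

Answer: (2, 3, 0)

Derivation:
step 0: pivot 10 → sign +
step 1: pivot -118/5 → sign −
step 2: pivot -69/118 → sign −
step 3: pivot 2/23 → sign +
step 4: pivot -1 → sign −
signature = (2, 3, 0)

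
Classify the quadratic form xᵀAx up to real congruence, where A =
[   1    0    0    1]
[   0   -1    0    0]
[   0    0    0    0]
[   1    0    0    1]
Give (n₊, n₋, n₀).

Answer: (1, 1, 2)

Derivation:
step 0: pivot 1 → sign +
step 1: pivot -1 → sign −
step 2: row/col 2 already zero → sign 0
step 3: row/col 3 already zero → sign 0
signature = (1, 1, 2)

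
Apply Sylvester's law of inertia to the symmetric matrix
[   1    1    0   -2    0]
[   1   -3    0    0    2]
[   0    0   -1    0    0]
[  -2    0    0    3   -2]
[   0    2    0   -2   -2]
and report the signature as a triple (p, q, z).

step 0: pivot 1 → sign +
step 1: pivot -4 → sign −
step 2: pivot -1 → sign −
step 3: pivot -1 → sign −
step 4: pivot 1 → sign +
signature = (2, 3, 0)

Answer: (2, 3, 0)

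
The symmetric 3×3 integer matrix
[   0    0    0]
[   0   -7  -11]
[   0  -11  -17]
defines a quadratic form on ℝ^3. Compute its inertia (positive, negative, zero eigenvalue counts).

step 0: pivot -7 → sign −
step 1: pivot 2/7 → sign +
step 2: row/col 2 already zero → sign 0
signature = (1, 1, 1)

Answer: (1, 1, 1)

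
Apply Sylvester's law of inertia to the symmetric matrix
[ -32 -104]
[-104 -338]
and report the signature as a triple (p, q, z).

Answer: (0, 1, 1)

Derivation:
step 0: pivot -32 → sign −
step 1: row/col 1 already zero → sign 0
signature = (0, 1, 1)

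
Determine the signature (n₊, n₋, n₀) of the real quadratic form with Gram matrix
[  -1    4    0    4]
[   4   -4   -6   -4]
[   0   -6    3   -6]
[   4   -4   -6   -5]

Answer: (1, 2, 1)

Derivation:
step 0: pivot -1 → sign −
step 1: pivot 12 → sign +
step 2: pivot -1 → sign −
step 3: row/col 3 already zero → sign 0
signature = (1, 2, 1)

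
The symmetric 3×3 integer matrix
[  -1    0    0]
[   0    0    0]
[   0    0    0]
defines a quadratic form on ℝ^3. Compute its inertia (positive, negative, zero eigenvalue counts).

step 0: pivot -1 → sign −
step 1: row/col 1 already zero → sign 0
step 2: row/col 2 already zero → sign 0
signature = (0, 1, 2)

Answer: (0, 1, 2)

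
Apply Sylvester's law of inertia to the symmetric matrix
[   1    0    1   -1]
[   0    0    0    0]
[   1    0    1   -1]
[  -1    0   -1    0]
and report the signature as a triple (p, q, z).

step 0: pivot 1 → sign +
step 1: pivot -1 → sign −
step 2: row/col 2 already zero → sign 0
step 3: row/col 3 already zero → sign 0
signature = (1, 1, 2)

Answer: (1, 1, 2)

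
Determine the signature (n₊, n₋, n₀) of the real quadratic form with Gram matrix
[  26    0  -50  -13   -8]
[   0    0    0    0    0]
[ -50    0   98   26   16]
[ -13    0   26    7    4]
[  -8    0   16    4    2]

Answer: (3, 1, 1)

Derivation:
step 0: pivot 26 → sign +
step 1: pivot 24/13 → sign +
step 2: pivot -1/24 → sign −
step 3: pivot 2 → sign +
step 4: row/col 4 already zero → sign 0
signature = (3, 1, 1)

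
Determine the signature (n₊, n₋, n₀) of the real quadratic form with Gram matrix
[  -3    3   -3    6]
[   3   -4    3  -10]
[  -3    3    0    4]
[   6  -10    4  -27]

Answer: (1, 3, 0)

Derivation:
step 0: pivot -3 → sign −
step 1: pivot -1 → sign −
step 2: pivot 3 → sign +
step 3: pivot -1/3 → sign −
signature = (1, 3, 0)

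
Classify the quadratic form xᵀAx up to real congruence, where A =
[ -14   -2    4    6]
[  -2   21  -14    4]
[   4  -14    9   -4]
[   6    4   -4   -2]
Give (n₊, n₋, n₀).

Answer: (2, 1, 1)

Derivation:
step 0: pivot -14 → sign −
step 1: pivot 149/7 → sign +
step 2: pivot 25/149 → sign +
step 3: row/col 3 already zero → sign 0
signature = (2, 1, 1)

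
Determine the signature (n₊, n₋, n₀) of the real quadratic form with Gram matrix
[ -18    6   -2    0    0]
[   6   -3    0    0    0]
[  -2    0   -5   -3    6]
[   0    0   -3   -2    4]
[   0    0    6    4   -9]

step 0: pivot -18 → sign −
step 1: pivot -1 → sign −
step 2: pivot -13/3 → sign −
step 3: pivot 1/13 → sign +
step 4: pivot -1 → sign −
signature = (1, 4, 0)

Answer: (1, 4, 0)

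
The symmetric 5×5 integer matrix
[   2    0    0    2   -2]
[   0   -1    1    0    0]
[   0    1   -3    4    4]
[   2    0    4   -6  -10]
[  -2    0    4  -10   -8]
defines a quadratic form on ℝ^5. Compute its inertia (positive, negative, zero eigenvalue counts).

Answer: (1, 3, 1)

Derivation:
step 0: pivot 2 → sign +
step 1: pivot -1 → sign −
step 2: pivot -2 → sign −
step 3: pivot -2 → sign −
step 4: row/col 4 already zero → sign 0
signature = (1, 3, 1)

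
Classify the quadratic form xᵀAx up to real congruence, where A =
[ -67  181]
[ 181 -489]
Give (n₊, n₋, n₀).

Answer: (0, 2, 0)

Derivation:
step 0: pivot -67 → sign −
step 1: pivot -2/67 → sign −
signature = (0, 2, 0)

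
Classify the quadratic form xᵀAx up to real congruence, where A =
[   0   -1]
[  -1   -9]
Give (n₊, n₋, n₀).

Answer: (1, 1, 0)

Derivation:
step 0: pivot -9 → sign −
step 1: pivot 1/9 → sign +
signature = (1, 1, 0)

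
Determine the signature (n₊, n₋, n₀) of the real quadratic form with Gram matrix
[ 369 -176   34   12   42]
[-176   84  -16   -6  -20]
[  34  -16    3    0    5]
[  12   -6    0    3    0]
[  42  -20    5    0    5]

step 0: pivot 369 → sign +
step 1: pivot 20/369 → sign +
step 2: pivot -1 → sign −
step 3: pivot 6/5 → sign +
step 4: row/col 4 already zero → sign 0
signature = (3, 1, 1)

Answer: (3, 1, 1)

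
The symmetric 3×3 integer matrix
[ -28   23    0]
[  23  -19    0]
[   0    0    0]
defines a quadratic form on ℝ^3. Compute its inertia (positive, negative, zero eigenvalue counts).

Answer: (0, 2, 1)

Derivation:
step 0: pivot -28 → sign −
step 1: pivot -3/28 → sign −
step 2: row/col 2 already zero → sign 0
signature = (0, 2, 1)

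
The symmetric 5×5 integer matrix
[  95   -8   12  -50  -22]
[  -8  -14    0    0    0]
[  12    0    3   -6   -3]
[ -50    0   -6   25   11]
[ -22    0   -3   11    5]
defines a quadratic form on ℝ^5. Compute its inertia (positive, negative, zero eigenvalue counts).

step 0: pivot 95 → sign +
step 1: pivot -1394/95 → sign −
step 2: pivot 1083/697 → sign +
step 3: pivot -39/361 → sign −
step 4: pivot 1/13 → sign +
signature = (3, 2, 0)

Answer: (3, 2, 0)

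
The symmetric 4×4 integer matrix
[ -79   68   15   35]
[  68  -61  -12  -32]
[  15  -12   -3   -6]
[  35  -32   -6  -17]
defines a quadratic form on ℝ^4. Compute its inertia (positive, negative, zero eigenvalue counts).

step 0: pivot -79 → sign −
step 1: pivot -195/79 → sign −
step 2: pivot 12/65 → sign +
step 3: pivot -1/12 → sign −
signature = (1, 3, 0)

Answer: (1, 3, 0)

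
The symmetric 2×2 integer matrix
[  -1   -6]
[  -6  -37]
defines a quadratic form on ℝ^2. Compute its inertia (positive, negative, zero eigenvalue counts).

step 0: pivot -1 → sign −
step 1: pivot -1 → sign −
signature = (0, 2, 0)

Answer: (0, 2, 0)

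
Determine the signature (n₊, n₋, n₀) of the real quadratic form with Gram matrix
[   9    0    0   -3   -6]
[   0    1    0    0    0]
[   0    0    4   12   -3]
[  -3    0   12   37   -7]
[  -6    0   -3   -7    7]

Answer: (4, 0, 1)

Derivation:
step 0: pivot 9 → sign +
step 1: pivot 1 → sign +
step 2: pivot 4 → sign +
step 3: pivot 3/4 → sign +
step 4: row/col 4 already zero → sign 0
signature = (4, 0, 1)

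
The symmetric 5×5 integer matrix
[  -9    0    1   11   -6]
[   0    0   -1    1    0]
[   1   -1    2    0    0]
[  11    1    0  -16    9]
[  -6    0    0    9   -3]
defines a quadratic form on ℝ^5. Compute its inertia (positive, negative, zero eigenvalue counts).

step 0: pivot -9 → sign −
step 1: pivot 19/9 → sign +
step 2: pivot -9/19 → sign −
step 3: pivot 2 → sign +
step 4: pivot 1/2 → sign +
signature = (3, 2, 0)

Answer: (3, 2, 0)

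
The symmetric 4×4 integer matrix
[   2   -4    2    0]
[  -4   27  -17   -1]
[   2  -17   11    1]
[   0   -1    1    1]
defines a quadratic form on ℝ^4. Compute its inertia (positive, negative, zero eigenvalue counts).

Answer: (3, 0, 1)

Derivation:
step 0: pivot 2 → sign +
step 1: pivot 19 → sign +
step 2: pivot 2/19 → sign +
step 3: row/col 3 already zero → sign 0
signature = (3, 0, 1)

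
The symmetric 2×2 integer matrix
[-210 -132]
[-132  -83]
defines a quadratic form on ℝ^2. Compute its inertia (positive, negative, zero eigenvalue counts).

step 0: pivot -210 → sign −
step 1: pivot -1/35 → sign −
signature = (0, 2, 0)

Answer: (0, 2, 0)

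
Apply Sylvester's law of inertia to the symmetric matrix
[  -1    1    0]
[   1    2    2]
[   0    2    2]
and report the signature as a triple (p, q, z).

step 0: pivot -1 → sign −
step 1: pivot 3 → sign +
step 2: pivot 2/3 → sign +
signature = (2, 1, 0)

Answer: (2, 1, 0)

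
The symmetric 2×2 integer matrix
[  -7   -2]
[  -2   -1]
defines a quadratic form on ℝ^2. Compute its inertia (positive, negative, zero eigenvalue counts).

Answer: (0, 2, 0)

Derivation:
step 0: pivot -7 → sign −
step 1: pivot -3/7 → sign −
signature = (0, 2, 0)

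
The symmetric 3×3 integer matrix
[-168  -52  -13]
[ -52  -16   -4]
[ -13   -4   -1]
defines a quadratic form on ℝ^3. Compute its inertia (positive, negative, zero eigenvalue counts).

step 0: pivot -168 → sign −
step 1: pivot 2/21 → sign +
step 2: row/col 2 already zero → sign 0
signature = (1, 1, 1)

Answer: (1, 1, 1)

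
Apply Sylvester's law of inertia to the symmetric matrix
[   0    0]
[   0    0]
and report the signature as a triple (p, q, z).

Answer: (0, 0, 2)

Derivation:
step 0: row/col 0 already zero → sign 0
step 1: row/col 1 already zero → sign 0
signature = (0, 0, 2)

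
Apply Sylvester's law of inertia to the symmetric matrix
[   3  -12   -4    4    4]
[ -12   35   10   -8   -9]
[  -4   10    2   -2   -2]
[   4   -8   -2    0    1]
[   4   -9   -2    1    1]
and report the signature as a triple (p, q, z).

Answer: (1, 4, 0)

Derivation:
step 0: pivot 3 → sign +
step 1: pivot -13 → sign −
step 2: pivot -22/39 → sign −
step 3: pivot -2/11 → sign −
step 4: pivot -1/2 → sign −
signature = (1, 4, 0)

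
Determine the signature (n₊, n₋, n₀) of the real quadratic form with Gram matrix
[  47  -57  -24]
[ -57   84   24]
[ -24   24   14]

Answer: (2, 1, 0)

Derivation:
step 0: pivot 47 → sign +
step 1: pivot 699/47 → sign +
step 2: pivot -2/233 → sign −
signature = (2, 1, 0)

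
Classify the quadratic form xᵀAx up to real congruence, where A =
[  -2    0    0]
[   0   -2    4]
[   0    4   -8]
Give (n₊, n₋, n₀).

Answer: (0, 2, 1)

Derivation:
step 0: pivot -2 → sign −
step 1: pivot -2 → sign −
step 2: row/col 2 already zero → sign 0
signature = (0, 2, 1)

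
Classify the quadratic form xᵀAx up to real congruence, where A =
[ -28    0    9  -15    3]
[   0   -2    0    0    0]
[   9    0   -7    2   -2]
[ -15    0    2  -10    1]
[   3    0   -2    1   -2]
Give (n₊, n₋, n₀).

step 0: pivot -28 → sign −
step 1: pivot -2 → sign −
step 2: pivot -115/28 → sign −
step 3: pivot -3/115 → sign −
step 4: pivot -1 → sign −
signature = (0, 5, 0)

Answer: (0, 5, 0)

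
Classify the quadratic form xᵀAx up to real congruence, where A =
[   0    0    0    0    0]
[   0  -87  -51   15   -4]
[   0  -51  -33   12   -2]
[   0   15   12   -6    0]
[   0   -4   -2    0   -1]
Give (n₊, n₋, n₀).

Answer: (1, 3, 1)

Derivation:
step 0: pivot -87 → sign −
step 1: pivot -90/29 → sign −
step 2: pivot -1/10 → sign −
step 3: pivot 1/3 → sign +
step 4: row/col 4 already zero → sign 0
signature = (1, 3, 1)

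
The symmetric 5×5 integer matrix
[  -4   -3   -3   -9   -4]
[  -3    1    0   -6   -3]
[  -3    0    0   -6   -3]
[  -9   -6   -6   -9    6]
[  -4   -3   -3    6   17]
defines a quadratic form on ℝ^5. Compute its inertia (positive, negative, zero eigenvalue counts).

Answer: (4, 1, 0)

Derivation:
step 0: pivot -4 → sign −
step 1: pivot 13/4 → sign +
step 2: pivot 9/13 → sign +
step 3: pivot 11 → sign +
step 4: pivot 6/11 → sign +
signature = (4, 1, 0)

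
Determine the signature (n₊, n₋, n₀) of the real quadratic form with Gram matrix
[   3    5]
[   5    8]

step 0: pivot 3 → sign +
step 1: pivot -1/3 → sign −
signature = (1, 1, 0)

Answer: (1, 1, 0)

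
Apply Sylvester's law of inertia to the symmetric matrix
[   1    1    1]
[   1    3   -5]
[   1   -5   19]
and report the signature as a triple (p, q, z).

Answer: (2, 0, 1)

Derivation:
step 0: pivot 1 → sign +
step 1: pivot 2 → sign +
step 2: row/col 2 already zero → sign 0
signature = (2, 0, 1)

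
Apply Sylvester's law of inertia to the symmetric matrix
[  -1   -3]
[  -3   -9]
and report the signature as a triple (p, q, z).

step 0: pivot -1 → sign −
step 1: row/col 1 already zero → sign 0
signature = (0, 1, 1)

Answer: (0, 1, 1)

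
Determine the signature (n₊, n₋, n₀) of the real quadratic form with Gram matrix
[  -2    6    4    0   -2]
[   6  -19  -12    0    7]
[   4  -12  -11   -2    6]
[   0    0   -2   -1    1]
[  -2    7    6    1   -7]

step 0: pivot -2 → sign −
step 1: pivot -1 → sign −
step 2: pivot -3 → sign −
step 3: pivot 1/3 → sign +
step 4: pivot -3 → sign −
signature = (1, 4, 0)

Answer: (1, 4, 0)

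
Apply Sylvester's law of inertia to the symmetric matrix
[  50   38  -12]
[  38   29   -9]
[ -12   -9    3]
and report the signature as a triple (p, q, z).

step 0: pivot 50 → sign +
step 1: pivot 3/25 → sign +
step 2: row/col 2 already zero → sign 0
signature = (2, 0, 1)

Answer: (2, 0, 1)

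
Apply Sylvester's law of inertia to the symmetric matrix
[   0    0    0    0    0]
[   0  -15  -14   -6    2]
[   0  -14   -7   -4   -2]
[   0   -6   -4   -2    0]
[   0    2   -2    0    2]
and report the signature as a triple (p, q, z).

step 0: pivot -15 → sign −
step 1: pivot 91/15 → sign +
step 2: pivot -2/91 → sign −
step 3: pivot 2 → sign +
step 4: row/col 4 already zero → sign 0
signature = (2, 2, 1)

Answer: (2, 2, 1)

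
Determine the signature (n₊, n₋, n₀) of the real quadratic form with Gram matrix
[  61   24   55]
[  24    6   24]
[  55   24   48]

step 0: pivot 61 → sign +
step 1: pivot -210/61 → sign −
step 2: pivot 1/35 → sign +
signature = (2, 1, 0)

Answer: (2, 1, 0)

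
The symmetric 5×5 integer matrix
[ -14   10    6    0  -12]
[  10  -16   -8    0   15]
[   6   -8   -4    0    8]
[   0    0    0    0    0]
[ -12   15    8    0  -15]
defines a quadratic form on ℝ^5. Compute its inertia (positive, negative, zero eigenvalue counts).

step 0: pivot -14 → sign −
step 1: pivot -62/7 → sign −
step 2: pivot 4/31 → sign +
step 3: pivot -1/4 → sign −
step 4: row/col 4 already zero → sign 0
signature = (1, 3, 1)

Answer: (1, 3, 1)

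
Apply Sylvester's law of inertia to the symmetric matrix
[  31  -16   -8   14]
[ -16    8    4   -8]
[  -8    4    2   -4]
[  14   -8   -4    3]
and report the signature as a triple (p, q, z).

Answer: (1, 2, 1)

Derivation:
step 0: pivot 31 → sign +
step 1: pivot -8/31 → sign −
step 2: pivot -1 → sign −
step 3: row/col 3 already zero → sign 0
signature = (1, 2, 1)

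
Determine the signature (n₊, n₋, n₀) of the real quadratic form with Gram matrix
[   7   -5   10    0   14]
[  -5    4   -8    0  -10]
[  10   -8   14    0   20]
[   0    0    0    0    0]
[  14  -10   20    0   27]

Answer: (2, 2, 1)

Derivation:
step 0: pivot 7 → sign +
step 1: pivot 3/7 → sign +
step 2: pivot -2 → sign −
step 3: pivot -1 → sign −
step 4: row/col 4 already zero → sign 0
signature = (2, 2, 1)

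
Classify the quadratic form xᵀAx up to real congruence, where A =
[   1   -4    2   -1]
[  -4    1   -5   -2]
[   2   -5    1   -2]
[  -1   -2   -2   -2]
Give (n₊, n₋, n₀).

step 0: pivot 1 → sign +
step 1: pivot -15 → sign −
step 2: pivot -12/5 → sign −
step 3: row/col 3 already zero → sign 0
signature = (1, 2, 1)

Answer: (1, 2, 1)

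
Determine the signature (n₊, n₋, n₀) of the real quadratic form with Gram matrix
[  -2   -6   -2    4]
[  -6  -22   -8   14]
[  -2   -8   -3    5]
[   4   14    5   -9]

Answer: (0, 2, 2)

Derivation:
step 0: pivot -2 → sign −
step 1: pivot -4 → sign −
step 2: row/col 2 already zero → sign 0
step 3: row/col 3 already zero → sign 0
signature = (0, 2, 2)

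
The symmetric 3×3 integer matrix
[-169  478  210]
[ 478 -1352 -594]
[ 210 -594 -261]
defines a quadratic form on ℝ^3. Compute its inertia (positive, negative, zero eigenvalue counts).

step 0: pivot -169 → sign −
step 1: pivot -4/169 → sign −
step 2: row/col 2 already zero → sign 0
signature = (0, 2, 1)

Answer: (0, 2, 1)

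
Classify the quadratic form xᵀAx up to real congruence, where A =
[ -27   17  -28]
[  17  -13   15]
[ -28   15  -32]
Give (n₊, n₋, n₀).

step 0: pivot -27 → sign −
step 1: pivot -62/27 → sign −
step 2: pivot 3/62 → sign +
signature = (1, 2, 0)

Answer: (1, 2, 0)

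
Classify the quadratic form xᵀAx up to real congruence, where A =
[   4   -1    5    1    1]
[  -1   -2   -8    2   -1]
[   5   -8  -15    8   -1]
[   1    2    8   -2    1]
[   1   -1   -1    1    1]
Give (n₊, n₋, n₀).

step 0: pivot 4 → sign +
step 1: pivot -9/4 → sign −
step 2: pivot -1 → sign −
step 3: pivot 1 → sign +
step 4: row/col 4 already zero → sign 0
signature = (2, 2, 1)

Answer: (2, 2, 1)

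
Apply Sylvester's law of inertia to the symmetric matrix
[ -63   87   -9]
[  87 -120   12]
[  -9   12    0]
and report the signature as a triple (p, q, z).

Answer: (1, 1, 1)

Derivation:
step 0: pivot -63 → sign −
step 1: pivot 1/7 → sign +
step 2: row/col 2 already zero → sign 0
signature = (1, 1, 1)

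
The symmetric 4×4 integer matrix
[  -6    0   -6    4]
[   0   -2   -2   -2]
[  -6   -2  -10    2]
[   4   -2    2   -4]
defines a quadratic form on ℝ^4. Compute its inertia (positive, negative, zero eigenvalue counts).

step 0: pivot -6 → sign −
step 1: pivot -2 → sign −
step 2: pivot -2 → sign −
step 3: pivot 2/3 → sign +
signature = (1, 3, 0)

Answer: (1, 3, 0)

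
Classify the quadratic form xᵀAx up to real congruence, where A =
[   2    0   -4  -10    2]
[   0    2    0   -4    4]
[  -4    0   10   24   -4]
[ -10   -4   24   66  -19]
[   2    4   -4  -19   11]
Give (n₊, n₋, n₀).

step 0: pivot 2 → sign +
step 1: pivot 2 → sign +
step 2: pivot 2 → sign +
step 3: pivot 1 → sign +
step 4: pivot -1 → sign −
signature = (4, 1, 0)

Answer: (4, 1, 0)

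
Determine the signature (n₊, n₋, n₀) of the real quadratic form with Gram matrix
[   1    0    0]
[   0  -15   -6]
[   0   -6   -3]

Answer: (1, 2, 0)

Derivation:
step 0: pivot 1 → sign +
step 1: pivot -15 → sign −
step 2: pivot -3/5 → sign −
signature = (1, 2, 0)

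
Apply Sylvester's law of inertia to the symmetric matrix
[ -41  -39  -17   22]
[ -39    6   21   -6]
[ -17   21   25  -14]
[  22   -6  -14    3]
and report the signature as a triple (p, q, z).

step 0: pivot -41 → sign −
step 1: pivot 1767/41 → sign +
step 2: pivot -6/589 → sign −
step 3: pivot -1 → sign −
signature = (1, 3, 0)

Answer: (1, 3, 0)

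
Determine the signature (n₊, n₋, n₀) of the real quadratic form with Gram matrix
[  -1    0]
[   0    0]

step 0: pivot -1 → sign −
step 1: row/col 1 already zero → sign 0
signature = (0, 1, 1)

Answer: (0, 1, 1)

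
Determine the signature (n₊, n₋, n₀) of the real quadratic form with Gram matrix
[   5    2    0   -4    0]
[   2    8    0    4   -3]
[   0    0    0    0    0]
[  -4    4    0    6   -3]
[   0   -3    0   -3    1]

step 0: pivot 5 → sign +
step 1: pivot 36/5 → sign +
step 2: pivot -14/9 → sign −
step 3: pivot 1/28 → sign +
step 4: row/col 4 already zero → sign 0
signature = (3, 1, 1)

Answer: (3, 1, 1)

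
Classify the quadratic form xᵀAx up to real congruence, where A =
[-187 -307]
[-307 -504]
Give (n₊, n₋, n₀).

step 0: pivot -187 → sign −
step 1: pivot 1/187 → sign +
signature = (1, 1, 0)

Answer: (1, 1, 0)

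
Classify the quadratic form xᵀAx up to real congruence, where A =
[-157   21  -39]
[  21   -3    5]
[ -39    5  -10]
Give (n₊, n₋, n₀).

step 0: pivot -157 → sign −
step 1: pivot -30/157 → sign −
step 2: pivot -1/15 → sign −
signature = (0, 3, 0)

Answer: (0, 3, 0)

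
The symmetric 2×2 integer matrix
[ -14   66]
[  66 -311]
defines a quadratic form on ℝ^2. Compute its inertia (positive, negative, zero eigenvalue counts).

step 0: pivot -14 → sign −
step 1: pivot 1/7 → sign +
signature = (1, 1, 0)

Answer: (1, 1, 0)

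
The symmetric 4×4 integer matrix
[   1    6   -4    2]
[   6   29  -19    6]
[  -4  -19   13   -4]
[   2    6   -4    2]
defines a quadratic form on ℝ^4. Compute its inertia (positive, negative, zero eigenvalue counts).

step 0: pivot 1 → sign +
step 1: pivot -7 → sign −
step 2: pivot 4/7 → sign +
step 3: pivot 3 → sign +
signature = (3, 1, 0)

Answer: (3, 1, 0)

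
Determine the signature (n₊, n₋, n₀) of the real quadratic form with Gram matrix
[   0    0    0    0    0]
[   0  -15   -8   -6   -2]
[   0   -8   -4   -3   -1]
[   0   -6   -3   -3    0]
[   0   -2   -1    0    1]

step 0: pivot -15 → sign −
step 1: pivot 4/15 → sign +
step 2: pivot -3/4 → sign −
step 3: pivot 2 → sign +
step 4: row/col 4 already zero → sign 0
signature = (2, 2, 1)

Answer: (2, 2, 1)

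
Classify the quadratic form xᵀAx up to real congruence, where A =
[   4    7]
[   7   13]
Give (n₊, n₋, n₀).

Answer: (2, 0, 0)

Derivation:
step 0: pivot 4 → sign +
step 1: pivot 3/4 → sign +
signature = (2, 0, 0)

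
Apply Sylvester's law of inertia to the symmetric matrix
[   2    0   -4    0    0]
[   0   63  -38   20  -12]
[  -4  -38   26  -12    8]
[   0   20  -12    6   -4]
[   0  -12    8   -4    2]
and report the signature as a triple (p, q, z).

step 0: pivot 2 → sign +
step 1: pivot 63 → sign +
step 2: pivot -310/63 → sign −
step 3: pivot -54/155 → sign −
step 4: pivot -2/27 → sign −
signature = (2, 3, 0)

Answer: (2, 3, 0)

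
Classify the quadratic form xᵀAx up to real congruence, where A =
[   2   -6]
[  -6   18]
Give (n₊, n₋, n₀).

step 0: pivot 2 → sign +
step 1: row/col 1 already zero → sign 0
signature = (1, 0, 1)

Answer: (1, 0, 1)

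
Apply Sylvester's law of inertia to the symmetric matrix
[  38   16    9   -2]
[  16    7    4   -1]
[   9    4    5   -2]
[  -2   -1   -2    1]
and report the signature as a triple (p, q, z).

step 0: pivot 38 → sign +
step 1: pivot 5/19 → sign +
step 2: pivot 27/10 → sign +
step 3: pivot 2/27 → sign +
signature = (4, 0, 0)

Answer: (4, 0, 0)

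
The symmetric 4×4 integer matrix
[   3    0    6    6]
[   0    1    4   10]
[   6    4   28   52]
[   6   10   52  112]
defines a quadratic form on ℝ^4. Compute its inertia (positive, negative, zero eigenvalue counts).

step 0: pivot 3 → sign +
step 1: pivot 1 → sign +
step 2: row/col 2 already zero → sign 0
step 3: row/col 3 already zero → sign 0
signature = (2, 0, 2)

Answer: (2, 0, 2)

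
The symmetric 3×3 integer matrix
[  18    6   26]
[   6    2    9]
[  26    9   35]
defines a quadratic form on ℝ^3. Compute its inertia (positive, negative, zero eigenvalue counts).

Answer: (2, 1, 0)

Derivation:
step 0: pivot 18 → sign +
step 1: pivot -23/9 → sign −
step 2: pivot 1/23 → sign +
signature = (2, 1, 0)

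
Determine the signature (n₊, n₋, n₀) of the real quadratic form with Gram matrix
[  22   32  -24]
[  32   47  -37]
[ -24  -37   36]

step 0: pivot 22 → sign +
step 1: pivot 5/11 → sign +
step 2: pivot 1/5 → sign +
signature = (3, 0, 0)

Answer: (3, 0, 0)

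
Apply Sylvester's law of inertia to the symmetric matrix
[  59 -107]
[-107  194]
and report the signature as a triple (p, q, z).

step 0: pivot 59 → sign +
step 1: pivot -3/59 → sign −
signature = (1, 1, 0)

Answer: (1, 1, 0)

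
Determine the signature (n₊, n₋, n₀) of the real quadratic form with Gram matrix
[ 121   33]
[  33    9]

Answer: (1, 0, 1)

Derivation:
step 0: pivot 121 → sign +
step 1: row/col 1 already zero → sign 0
signature = (1, 0, 1)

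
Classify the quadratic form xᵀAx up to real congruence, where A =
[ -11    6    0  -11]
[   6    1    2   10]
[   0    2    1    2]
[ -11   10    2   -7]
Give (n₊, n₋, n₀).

step 0: pivot -11 → sign −
step 1: pivot 47/11 → sign +
step 2: pivot 3/47 → sign +
step 3: row/col 3 already zero → sign 0
signature = (2, 1, 1)

Answer: (2, 1, 1)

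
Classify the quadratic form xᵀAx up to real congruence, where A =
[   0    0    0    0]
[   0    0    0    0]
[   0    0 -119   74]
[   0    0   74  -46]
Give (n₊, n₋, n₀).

step 0: pivot -119 → sign −
step 1: pivot 2/119 → sign +
step 2: row/col 2 already zero → sign 0
step 3: row/col 3 already zero → sign 0
signature = (1, 1, 2)

Answer: (1, 1, 2)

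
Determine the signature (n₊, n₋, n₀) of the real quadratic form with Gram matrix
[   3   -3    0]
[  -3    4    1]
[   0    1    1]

Answer: (2, 0, 1)

Derivation:
step 0: pivot 3 → sign +
step 1: pivot 1 → sign +
step 2: row/col 2 already zero → sign 0
signature = (2, 0, 1)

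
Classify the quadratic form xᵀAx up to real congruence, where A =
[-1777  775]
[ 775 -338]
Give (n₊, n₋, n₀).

step 0: pivot -1777 → sign −
step 1: pivot -1/1777 → sign −
signature = (0, 2, 0)

Answer: (0, 2, 0)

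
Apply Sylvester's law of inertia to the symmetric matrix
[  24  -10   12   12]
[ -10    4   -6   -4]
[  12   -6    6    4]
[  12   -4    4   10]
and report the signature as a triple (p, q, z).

step 0: pivot 24 → sign +
step 1: pivot -1/6 → sign −
step 2: pivot 6 → sign +
step 3: pivot -2/3 → sign −
signature = (2, 2, 0)

Answer: (2, 2, 0)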